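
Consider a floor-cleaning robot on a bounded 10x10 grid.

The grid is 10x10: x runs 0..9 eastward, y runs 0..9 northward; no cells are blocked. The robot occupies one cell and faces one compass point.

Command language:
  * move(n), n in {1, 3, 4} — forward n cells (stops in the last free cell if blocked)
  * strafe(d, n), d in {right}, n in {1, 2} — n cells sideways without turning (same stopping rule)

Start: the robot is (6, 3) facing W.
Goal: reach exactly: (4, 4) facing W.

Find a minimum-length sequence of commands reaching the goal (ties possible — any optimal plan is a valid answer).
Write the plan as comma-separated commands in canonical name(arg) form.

move(1), move(1), strafe(right, 1)

from: (6, 3) facing W
[1] after move(1): (5, 3) facing W
[2] after move(1): (4, 3) facing W
[3] after strafe(right, 1): (4, 4) facing W
minimal: 3 command(s), checked below 3.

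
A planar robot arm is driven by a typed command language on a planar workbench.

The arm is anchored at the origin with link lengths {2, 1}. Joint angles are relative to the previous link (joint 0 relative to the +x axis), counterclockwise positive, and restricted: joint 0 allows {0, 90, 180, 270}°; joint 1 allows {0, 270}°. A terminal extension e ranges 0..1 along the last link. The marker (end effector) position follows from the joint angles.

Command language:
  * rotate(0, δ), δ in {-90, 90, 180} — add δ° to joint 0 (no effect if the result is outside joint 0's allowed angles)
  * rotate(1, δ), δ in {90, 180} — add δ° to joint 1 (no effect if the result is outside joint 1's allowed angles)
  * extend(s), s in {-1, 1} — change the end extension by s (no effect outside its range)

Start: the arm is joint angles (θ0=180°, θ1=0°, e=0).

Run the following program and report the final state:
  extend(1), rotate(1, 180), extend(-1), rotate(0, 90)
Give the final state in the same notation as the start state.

joint angles (θ0=270°, θ1=0°, e=0)

t0: joint angles (θ0=180°, θ1=0°, e=0)
[1] after extend(1): joint angles (θ0=180°, θ1=0°, e=1)
[2] after rotate(1, 180): joint angles (θ0=180°, θ1=0°, e=1)
[3] after extend(-1): joint angles (θ0=180°, θ1=0°, e=0)
[4] after rotate(0, 90): joint angles (θ0=270°, θ1=0°, e=0)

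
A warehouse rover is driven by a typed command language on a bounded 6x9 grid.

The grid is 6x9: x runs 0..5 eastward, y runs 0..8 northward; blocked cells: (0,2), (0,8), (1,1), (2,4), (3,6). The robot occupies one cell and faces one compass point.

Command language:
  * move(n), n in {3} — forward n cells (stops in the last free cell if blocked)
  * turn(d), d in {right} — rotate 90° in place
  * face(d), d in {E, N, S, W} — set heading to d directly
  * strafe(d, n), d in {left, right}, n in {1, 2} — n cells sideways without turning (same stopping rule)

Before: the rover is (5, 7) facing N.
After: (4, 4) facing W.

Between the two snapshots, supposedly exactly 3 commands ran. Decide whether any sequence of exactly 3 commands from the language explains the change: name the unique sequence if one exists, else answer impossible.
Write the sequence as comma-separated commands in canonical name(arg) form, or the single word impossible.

impossible

checked all 3-command options: none fits.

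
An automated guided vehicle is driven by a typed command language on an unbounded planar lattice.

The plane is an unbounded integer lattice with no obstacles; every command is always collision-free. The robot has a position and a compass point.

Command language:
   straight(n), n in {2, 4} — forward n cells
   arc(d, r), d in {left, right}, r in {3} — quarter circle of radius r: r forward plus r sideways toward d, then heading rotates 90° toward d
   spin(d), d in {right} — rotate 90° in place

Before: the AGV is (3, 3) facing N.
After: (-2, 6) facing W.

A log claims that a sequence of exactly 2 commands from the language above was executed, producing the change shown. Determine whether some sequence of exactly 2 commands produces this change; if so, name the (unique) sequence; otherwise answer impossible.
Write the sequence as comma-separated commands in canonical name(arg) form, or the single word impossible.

arc(left, 3), straight(2)

key: cell and facing (now W) both changed — the 2 commands mix motion and turning
start: (3, 3) facing N
1. arc(left, 3) → (0, 6) facing W
2. straight(2) → (-2, 6) facing W
no other 2-command option fits: unique.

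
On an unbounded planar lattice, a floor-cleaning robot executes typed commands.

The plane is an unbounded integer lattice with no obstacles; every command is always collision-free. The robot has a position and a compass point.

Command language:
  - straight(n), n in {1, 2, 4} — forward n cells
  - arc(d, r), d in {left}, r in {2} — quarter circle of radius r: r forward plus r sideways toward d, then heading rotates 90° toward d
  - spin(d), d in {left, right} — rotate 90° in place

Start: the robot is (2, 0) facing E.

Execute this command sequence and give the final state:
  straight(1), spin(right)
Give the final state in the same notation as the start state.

initial: (2, 0) facing E
t=1 straight(1) ⇒ (3, 0) facing E
t=2 spin(right) ⇒ (3, 0) facing S

(3, 0) facing S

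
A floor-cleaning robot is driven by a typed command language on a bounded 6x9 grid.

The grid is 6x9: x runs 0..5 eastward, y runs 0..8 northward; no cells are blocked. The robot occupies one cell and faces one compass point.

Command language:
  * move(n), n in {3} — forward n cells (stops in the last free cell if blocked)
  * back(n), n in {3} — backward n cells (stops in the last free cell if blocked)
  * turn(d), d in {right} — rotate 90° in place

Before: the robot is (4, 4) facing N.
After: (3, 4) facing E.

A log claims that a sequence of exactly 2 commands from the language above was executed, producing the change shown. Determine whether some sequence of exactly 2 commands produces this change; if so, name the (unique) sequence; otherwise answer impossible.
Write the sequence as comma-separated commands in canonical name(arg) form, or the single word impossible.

impossible

all 9 sequences checked — none match.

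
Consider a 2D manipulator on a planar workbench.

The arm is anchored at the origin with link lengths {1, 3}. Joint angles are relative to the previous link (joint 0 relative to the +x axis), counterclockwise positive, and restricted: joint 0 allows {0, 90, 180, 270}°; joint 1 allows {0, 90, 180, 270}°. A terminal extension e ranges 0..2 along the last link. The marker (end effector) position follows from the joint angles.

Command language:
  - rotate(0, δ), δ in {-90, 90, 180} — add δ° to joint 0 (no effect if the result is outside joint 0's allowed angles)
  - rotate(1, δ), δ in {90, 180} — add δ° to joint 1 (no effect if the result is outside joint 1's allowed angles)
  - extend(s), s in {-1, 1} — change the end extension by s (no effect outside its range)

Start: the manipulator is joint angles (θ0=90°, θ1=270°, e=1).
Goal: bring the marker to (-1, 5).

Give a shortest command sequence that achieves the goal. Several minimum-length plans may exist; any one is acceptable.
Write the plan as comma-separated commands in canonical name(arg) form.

begin: joint angles (θ0=90°, θ1=270°, e=1)
step 1 (extend(1)): joint angles (θ0=90°, θ1=270°, e=2)
step 2 (rotate(0, 90)): joint angles (θ0=180°, θ1=270°, e=2)
nothing shorter than 2 reaches the goal.

extend(1), rotate(0, 90)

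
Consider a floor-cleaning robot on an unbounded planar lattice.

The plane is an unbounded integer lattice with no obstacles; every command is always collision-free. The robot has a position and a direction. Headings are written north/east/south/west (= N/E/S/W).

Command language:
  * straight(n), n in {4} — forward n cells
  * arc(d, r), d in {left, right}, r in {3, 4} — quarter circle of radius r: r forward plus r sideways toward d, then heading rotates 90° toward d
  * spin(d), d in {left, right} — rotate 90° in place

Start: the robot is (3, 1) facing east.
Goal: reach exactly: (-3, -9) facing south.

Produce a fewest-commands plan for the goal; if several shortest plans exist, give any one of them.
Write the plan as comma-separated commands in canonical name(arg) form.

initial: (3, 1) facing east
t=1 spin(right) ⇒ (3, 1) facing south
t=2 straight(4) ⇒ (3, -3) facing south
t=3 arc(right, 3) ⇒ (0, -6) facing west
t=4 arc(left, 3) ⇒ (-3, -9) facing south
shorter routes all fall short; 4 is best.

spin(right), straight(4), arc(right, 3), arc(left, 3)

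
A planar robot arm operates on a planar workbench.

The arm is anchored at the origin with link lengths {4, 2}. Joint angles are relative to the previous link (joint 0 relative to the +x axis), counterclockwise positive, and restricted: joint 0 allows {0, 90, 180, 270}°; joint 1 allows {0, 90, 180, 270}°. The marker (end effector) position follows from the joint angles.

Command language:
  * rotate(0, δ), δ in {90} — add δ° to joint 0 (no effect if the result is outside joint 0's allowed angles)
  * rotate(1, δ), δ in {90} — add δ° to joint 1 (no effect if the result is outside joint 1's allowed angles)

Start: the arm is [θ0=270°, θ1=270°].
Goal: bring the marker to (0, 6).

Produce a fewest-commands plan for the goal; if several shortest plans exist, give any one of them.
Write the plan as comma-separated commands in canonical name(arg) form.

begin: [θ0=270°, θ1=270°]
1. rotate(1, 90) → [θ0=270°, θ1=0°]
2. rotate(0, 90) → [θ0=0°, θ1=0°]
3. rotate(0, 90) → [θ0=90°, θ1=0°]
nothing shorter than 3 reaches the goal.

rotate(1, 90), rotate(0, 90), rotate(0, 90)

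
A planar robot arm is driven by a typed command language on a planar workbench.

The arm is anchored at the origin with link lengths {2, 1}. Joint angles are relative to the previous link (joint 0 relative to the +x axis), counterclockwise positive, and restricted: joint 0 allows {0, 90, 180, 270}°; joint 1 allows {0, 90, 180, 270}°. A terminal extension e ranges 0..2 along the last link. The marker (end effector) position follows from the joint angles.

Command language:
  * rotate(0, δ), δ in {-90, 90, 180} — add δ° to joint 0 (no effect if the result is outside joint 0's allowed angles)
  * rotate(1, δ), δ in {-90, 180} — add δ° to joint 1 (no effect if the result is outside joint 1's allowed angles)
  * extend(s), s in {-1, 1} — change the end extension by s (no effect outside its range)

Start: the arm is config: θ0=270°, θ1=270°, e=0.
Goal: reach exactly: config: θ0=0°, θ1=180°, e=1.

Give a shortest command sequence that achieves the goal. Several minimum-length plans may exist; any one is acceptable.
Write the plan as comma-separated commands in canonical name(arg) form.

extend(1), rotate(1, -90), rotate(0, 90)

begin: config: θ0=270°, θ1=270°, e=0
[1] after extend(1): config: θ0=270°, θ1=270°, e=1
[2] after rotate(1, -90): config: θ0=270°, θ1=180°, e=1
[3] after rotate(0, 90): config: θ0=0°, θ1=180°, e=1
no 2-step plan works, so 3 is optimal.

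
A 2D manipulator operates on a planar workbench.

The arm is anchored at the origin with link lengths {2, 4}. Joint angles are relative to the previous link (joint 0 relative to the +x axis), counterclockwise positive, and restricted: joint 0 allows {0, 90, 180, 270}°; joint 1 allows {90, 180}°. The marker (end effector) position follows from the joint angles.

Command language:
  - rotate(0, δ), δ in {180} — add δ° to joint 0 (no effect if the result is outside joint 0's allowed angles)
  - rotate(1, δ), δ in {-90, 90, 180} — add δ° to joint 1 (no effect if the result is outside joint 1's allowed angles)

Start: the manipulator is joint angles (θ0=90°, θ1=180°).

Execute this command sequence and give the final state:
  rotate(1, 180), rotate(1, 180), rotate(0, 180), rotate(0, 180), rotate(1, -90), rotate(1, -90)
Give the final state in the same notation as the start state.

joint angles (θ0=90°, θ1=90°)

t0: joint angles (θ0=90°, θ1=180°)
t=1 rotate(1, 180) ⇒ joint angles (θ0=90°, θ1=180°)
t=2 rotate(1, 180) ⇒ joint angles (θ0=90°, θ1=180°)
t=3 rotate(0, 180) ⇒ joint angles (θ0=270°, θ1=180°)
t=4 rotate(0, 180) ⇒ joint angles (θ0=90°, θ1=180°)
t=5 rotate(1, -90) ⇒ joint angles (θ0=90°, θ1=90°)
t=6 rotate(1, -90) ⇒ joint angles (θ0=90°, θ1=90°)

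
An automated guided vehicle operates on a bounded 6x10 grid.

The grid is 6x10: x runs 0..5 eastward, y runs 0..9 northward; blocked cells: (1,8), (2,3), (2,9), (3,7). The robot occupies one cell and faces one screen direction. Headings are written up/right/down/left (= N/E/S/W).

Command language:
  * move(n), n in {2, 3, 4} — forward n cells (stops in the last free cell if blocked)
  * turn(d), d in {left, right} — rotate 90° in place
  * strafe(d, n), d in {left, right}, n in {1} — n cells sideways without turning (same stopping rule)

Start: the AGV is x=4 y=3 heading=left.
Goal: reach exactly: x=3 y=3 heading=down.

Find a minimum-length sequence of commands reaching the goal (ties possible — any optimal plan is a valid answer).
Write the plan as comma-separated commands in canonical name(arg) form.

move(4), turn(left)

t0: x=4 y=3 heading=left
t=1 move(4) ⇒ x=3 y=3 heading=left
t=2 turn(left) ⇒ x=3 y=3 heading=down
minimal: 2 command(s), checked below 2.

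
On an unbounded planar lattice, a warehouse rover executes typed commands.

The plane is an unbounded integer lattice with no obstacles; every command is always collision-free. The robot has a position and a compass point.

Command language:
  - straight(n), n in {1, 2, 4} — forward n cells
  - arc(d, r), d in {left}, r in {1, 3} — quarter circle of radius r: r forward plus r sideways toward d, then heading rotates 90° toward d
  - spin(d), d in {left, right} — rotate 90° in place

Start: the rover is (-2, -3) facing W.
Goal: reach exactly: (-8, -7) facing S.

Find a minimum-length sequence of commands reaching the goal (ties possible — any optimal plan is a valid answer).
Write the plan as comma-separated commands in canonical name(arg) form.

arc(left, 3), spin(right), straight(2), arc(left, 1)

t0: (-2, -3) facing W
step 1 (arc(left, 3)): (-5, -6) facing S
step 2 (spin(right)): (-5, -6) facing W
step 3 (straight(2)): (-7, -6) facing W
step 4 (arc(left, 1)): (-8, -7) facing S
minimal: 4 command(s), checked below 4.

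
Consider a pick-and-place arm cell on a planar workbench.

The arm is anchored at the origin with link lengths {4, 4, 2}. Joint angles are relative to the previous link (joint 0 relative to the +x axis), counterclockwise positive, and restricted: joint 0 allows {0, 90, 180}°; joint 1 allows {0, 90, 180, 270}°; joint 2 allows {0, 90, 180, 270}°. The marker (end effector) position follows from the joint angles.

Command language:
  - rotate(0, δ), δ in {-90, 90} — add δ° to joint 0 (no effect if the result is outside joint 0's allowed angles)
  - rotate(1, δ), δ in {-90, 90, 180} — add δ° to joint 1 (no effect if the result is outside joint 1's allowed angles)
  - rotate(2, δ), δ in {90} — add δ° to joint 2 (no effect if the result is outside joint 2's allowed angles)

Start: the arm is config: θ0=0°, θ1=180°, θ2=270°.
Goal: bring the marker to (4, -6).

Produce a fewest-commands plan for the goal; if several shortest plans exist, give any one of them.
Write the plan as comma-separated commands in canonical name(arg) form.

rotate(2, 90), rotate(1, 90)

t0: config: θ0=0°, θ1=180°, θ2=270°
step 1 (rotate(2, 90)): config: θ0=0°, θ1=180°, θ2=0°
step 2 (rotate(1, 90)): config: θ0=0°, θ1=270°, θ2=0°
shorter routes all fall short; 2 is best.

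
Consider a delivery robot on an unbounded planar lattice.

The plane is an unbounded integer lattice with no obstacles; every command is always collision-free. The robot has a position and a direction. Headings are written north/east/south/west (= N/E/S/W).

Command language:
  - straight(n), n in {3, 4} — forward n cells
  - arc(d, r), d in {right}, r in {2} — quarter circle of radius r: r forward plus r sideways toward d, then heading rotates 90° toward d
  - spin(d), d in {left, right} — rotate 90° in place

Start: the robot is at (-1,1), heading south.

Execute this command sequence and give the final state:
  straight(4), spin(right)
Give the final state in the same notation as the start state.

at (-1,-3), heading west

start: at (-1,1), heading south
t=1 straight(4) ⇒ at (-1,-3), heading south
t=2 spin(right) ⇒ at (-1,-3), heading west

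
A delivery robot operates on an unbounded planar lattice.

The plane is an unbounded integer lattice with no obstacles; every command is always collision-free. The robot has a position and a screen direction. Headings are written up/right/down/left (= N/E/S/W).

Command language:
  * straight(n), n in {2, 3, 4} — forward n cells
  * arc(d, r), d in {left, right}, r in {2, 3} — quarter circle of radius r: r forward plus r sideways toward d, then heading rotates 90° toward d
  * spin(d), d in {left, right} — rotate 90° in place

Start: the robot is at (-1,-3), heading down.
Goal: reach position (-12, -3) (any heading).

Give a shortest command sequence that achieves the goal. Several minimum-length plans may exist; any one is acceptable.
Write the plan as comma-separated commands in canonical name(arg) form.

begin: at (-1,-3), heading down
1. arc(right, 3) → at (-4,-6), heading left
2. straight(3) → at (-7,-6), heading left
3. straight(2) → at (-9,-6), heading left
4. arc(right, 3) → at (-12,-3), heading up
nothing shorter than 4 reaches the goal.

arc(right, 3), straight(3), straight(2), arc(right, 3)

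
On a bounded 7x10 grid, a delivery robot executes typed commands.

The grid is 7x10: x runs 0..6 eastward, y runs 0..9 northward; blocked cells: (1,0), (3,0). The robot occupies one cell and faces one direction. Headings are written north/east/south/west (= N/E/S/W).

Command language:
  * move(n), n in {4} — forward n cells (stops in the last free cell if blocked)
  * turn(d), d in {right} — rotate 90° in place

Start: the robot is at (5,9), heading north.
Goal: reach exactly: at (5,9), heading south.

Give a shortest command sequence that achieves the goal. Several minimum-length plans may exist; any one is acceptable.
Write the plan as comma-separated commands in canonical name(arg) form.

start: at (5,9), heading north
1. turn(right) → at (5,9), heading east
2. turn(right) → at (5,9), heading south
minimal: 2 command(s), checked below 2.

turn(right), turn(right)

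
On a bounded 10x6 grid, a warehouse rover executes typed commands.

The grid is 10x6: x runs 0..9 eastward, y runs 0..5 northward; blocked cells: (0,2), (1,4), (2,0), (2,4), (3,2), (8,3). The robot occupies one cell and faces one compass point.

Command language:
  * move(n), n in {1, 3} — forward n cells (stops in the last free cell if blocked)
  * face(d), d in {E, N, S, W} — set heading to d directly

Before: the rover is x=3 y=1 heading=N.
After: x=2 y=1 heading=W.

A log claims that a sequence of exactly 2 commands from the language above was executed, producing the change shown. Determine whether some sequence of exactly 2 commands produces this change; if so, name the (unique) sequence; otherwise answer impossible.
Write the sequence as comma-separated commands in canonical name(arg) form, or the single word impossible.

face(W), move(1)

key: running move(1) before face(W) would end elsewhere — order is forced
t0: x=3 y=1 heading=N
step 1 (face(W)): x=3 y=1 heading=W
step 2 (move(1)): x=2 y=1 heading=W
uniquely the one of 36 2-step routes that fits.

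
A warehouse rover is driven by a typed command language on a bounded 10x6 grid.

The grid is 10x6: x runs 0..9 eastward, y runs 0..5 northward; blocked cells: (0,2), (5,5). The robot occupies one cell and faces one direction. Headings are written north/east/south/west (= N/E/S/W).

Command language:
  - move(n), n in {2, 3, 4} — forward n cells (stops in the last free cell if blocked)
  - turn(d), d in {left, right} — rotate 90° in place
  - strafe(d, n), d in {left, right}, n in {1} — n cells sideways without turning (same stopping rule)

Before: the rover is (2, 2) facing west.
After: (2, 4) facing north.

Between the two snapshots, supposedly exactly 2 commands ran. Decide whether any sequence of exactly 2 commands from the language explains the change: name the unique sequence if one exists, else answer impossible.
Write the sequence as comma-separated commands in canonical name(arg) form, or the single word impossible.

turn(right), move(2)

key: order matters: swapping turn(right) and move(2) lands elsewhere
t0: (2, 2) facing west
step 1 (turn(right)): (2, 2) facing north
step 2 (move(2)): (2, 4) facing north
uniquely the one of 49 2-step routes that fits.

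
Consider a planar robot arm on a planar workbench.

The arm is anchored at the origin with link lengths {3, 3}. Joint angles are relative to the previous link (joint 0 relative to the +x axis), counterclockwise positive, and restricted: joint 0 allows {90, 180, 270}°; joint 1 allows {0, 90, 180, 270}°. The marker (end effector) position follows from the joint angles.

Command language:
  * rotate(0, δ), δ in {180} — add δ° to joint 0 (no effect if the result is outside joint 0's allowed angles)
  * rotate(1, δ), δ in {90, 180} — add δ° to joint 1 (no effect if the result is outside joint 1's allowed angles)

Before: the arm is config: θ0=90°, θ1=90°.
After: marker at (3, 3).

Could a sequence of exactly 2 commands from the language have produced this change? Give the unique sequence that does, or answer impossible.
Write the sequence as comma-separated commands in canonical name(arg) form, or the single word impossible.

initial: config: θ0=90°, θ1=90°
t=1 rotate(1, 90) ⇒ config: θ0=90°, θ1=180°
t=2 rotate(1, 90) ⇒ config: θ0=90°, θ1=270°
no rival 2-sequence matches.

rotate(1, 90), rotate(1, 90)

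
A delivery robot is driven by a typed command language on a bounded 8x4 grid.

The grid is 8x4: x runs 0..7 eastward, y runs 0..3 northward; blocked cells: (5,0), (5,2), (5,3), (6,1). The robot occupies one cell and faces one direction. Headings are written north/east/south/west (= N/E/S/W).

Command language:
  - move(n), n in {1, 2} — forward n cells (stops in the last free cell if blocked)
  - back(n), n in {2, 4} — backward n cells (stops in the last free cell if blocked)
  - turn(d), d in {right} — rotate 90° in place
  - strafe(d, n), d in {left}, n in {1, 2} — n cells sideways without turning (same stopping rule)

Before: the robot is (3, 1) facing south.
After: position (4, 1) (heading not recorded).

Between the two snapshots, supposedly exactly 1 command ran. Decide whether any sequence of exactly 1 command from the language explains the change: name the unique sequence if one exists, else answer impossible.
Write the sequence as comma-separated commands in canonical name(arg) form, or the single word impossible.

initial: (3, 1) facing south
1. strafe(left, 1) → (4, 1) facing south
no other 1-command option fits: unique.

strafe(left, 1)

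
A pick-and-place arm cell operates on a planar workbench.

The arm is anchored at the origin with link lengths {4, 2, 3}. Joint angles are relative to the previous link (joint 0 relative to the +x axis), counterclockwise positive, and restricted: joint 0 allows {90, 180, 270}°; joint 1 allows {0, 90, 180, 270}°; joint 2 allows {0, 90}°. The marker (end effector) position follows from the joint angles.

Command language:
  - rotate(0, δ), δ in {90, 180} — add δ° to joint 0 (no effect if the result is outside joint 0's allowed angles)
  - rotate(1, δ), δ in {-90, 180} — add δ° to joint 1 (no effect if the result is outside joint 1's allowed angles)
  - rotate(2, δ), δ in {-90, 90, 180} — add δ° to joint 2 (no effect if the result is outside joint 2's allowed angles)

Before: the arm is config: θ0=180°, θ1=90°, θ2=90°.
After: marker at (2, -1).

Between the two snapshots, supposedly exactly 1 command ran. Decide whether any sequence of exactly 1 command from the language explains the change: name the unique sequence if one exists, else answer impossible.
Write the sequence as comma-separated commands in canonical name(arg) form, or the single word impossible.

rotate(0, 90)

start: config: θ0=180°, θ1=90°, θ2=90°
step 1 (rotate(0, 90)): config: θ0=270°, θ1=90°, θ2=90°
no other 1-command option fits: unique.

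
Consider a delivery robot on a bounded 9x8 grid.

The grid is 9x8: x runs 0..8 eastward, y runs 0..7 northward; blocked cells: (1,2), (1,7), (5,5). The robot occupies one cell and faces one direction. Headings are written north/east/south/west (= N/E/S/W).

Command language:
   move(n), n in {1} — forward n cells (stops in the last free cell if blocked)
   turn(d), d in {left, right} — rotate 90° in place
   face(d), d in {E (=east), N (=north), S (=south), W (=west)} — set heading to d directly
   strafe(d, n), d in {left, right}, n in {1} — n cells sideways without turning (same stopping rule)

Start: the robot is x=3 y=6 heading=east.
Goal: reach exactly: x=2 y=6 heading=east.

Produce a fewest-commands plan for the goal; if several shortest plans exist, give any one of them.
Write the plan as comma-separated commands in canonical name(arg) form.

initial: x=3 y=6 heading=east
[1] after face(N): x=3 y=6 heading=north
[2] after strafe(left, 1): x=2 y=6 heading=north
[3] after turn(right): x=2 y=6 heading=east
nothing shorter than 3 reaches the goal.

face(N), strafe(left, 1), turn(right)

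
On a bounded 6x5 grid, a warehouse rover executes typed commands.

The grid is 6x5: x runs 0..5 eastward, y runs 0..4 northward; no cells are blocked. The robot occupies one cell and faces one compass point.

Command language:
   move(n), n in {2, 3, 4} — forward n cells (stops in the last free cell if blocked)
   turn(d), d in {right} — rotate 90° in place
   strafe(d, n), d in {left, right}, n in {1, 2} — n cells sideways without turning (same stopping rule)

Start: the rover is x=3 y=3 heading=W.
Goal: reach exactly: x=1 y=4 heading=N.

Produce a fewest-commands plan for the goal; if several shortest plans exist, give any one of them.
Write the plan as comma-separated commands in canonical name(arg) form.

from: x=3 y=3 heading=W
[1] after strafe(right, 2): x=3 y=4 heading=W
[2] after turn(right): x=3 y=4 heading=N
[3] after strafe(left, 2): x=1 y=4 heading=N
nothing shorter than 3 reaches the goal.

strafe(right, 2), turn(right), strafe(left, 2)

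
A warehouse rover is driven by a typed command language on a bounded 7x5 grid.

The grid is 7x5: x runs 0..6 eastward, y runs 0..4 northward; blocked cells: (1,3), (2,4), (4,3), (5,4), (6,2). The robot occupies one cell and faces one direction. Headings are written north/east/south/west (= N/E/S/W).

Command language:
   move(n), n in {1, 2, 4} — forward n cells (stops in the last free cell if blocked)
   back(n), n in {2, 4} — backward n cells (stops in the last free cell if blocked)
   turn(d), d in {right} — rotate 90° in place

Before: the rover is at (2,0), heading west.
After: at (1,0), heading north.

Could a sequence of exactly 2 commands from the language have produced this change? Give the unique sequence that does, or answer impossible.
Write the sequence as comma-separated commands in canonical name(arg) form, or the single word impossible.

move(1), turn(right)

key: running turn(right) before move(1) would end elsewhere — order is forced
begin: at (2,0), heading west
[1] after move(1): at (1,0), heading west
[2] after turn(right): at (1,0), heading north
no other 2-command option fits: unique.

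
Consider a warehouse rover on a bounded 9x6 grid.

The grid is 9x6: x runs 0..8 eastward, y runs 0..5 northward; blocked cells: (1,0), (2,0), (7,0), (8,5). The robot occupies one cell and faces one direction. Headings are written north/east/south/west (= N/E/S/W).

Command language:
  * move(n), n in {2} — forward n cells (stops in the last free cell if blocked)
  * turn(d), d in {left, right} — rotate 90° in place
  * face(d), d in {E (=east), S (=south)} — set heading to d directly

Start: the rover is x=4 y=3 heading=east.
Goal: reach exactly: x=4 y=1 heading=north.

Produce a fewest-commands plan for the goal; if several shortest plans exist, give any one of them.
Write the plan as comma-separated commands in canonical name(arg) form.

turn(right), move(2), face(E), turn(left)

from: x=4 y=3 heading=east
1. turn(right) → x=4 y=3 heading=south
2. move(2) → x=4 y=1 heading=south
3. face(E) → x=4 y=1 heading=east
4. turn(left) → x=4 y=1 heading=north
no 3-step plan works, so 4 is optimal.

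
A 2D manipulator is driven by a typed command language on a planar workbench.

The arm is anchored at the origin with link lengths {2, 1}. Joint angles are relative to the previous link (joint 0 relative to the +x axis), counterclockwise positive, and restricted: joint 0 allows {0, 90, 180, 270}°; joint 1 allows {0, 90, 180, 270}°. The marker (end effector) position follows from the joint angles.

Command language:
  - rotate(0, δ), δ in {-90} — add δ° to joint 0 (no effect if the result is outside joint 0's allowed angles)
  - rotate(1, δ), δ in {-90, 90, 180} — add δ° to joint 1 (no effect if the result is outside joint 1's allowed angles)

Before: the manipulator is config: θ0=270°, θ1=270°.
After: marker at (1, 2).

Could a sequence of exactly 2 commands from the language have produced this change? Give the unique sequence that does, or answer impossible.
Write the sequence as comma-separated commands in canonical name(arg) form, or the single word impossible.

rotate(0, -90), rotate(0, -90)

from: config: θ0=270°, θ1=270°
1. rotate(0, -90) → config: θ0=180°, θ1=270°
2. rotate(0, -90) → config: θ0=90°, θ1=270°
all 16 alternatives checked — unique.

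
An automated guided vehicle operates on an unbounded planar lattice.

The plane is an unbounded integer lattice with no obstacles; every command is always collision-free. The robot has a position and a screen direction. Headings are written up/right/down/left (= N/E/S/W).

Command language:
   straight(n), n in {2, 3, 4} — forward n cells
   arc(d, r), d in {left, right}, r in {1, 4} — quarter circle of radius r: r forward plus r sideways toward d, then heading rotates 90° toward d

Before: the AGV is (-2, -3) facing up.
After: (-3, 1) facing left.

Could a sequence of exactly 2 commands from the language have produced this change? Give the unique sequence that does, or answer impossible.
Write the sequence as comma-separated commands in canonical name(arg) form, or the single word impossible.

straight(3), arc(left, 1)

key: order matters: swapping straight(3) and arc(left, 1) lands elsewhere
from: (-2, -3) facing up
t=1 straight(3) ⇒ (-2, 0) facing up
t=2 arc(left, 1) ⇒ (-3, 1) facing left
no rival 2-sequence matches.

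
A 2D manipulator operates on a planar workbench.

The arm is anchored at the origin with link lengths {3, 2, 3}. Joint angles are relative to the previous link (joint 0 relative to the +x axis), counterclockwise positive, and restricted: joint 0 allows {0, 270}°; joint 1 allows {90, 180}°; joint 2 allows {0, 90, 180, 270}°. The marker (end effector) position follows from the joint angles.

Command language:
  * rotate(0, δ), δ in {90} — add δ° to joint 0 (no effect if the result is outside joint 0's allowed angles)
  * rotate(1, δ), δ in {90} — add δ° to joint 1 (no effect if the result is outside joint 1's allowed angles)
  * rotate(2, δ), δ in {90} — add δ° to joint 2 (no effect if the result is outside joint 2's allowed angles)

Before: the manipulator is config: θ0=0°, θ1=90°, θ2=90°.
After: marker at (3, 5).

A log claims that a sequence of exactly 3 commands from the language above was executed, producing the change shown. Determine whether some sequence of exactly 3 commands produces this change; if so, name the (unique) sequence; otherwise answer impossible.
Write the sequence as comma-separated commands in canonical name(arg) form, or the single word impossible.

begin: config: θ0=0°, θ1=90°, θ2=90°
step 1 (rotate(2, 90)): config: θ0=0°, θ1=90°, θ2=180°
step 2 (rotate(2, 90)): config: θ0=0°, θ1=90°, θ2=270°
step 3 (rotate(2, 90)): config: θ0=0°, θ1=90°, θ2=0°
uniquely the one of 27 3-step routes that fits.

rotate(2, 90), rotate(2, 90), rotate(2, 90)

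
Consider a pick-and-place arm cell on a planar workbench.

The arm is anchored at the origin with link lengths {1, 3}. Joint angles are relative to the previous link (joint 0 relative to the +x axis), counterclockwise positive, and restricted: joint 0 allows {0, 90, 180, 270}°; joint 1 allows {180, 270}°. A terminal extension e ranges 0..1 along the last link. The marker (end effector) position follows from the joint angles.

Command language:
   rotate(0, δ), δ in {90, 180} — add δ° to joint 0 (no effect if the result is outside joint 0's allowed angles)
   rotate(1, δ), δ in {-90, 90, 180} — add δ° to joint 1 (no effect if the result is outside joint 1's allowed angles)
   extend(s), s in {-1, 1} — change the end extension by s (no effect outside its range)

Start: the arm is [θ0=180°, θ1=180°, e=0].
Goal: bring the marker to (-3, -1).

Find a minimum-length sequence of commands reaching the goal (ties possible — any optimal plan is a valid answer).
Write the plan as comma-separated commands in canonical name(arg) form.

initial: [θ0=180°, θ1=180°, e=0]
step 1 (rotate(1, 90)): [θ0=180°, θ1=270°, e=0]
step 2 (rotate(0, 90)): [θ0=270°, θ1=270°, e=0]
minimal: 2 command(s), checked below 2.

rotate(1, 90), rotate(0, 90)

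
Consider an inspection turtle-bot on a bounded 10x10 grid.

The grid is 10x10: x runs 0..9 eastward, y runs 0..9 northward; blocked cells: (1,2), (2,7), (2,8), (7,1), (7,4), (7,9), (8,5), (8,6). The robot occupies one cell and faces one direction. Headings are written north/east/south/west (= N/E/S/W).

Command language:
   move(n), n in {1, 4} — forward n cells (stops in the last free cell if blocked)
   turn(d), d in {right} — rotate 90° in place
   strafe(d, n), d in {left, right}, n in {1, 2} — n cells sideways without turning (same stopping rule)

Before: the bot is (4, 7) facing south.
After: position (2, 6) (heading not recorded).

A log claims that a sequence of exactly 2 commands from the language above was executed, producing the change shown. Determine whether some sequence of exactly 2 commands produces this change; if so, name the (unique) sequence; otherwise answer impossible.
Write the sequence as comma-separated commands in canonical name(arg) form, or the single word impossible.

key: order matters: swapping move(1) and strafe(right, 2) lands elsewhere
begin: (4, 7) facing south
1. move(1) → (4, 6) facing south
2. strafe(right, 2) → (2, 6) facing south
no other 2-command option fits: unique.

move(1), strafe(right, 2)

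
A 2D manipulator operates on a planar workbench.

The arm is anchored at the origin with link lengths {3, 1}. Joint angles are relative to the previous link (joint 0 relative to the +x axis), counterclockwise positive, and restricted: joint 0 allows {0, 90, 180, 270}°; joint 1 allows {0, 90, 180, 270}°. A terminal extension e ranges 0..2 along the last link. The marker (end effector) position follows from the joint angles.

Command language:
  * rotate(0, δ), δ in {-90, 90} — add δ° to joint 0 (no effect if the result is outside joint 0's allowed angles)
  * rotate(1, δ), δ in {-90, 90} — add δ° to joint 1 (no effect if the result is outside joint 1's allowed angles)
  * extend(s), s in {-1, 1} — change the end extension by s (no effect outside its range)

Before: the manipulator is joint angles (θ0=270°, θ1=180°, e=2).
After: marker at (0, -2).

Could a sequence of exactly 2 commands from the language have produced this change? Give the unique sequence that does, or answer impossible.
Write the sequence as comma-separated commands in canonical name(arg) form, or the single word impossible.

from: joint angles (θ0=270°, θ1=180°, e=2)
1. extend(-1) → joint angles (θ0=270°, θ1=180°, e=1)
2. extend(-1) → joint angles (θ0=270°, θ1=180°, e=0)
uniquely the one of 36 2-step routes that fits.

extend(-1), extend(-1)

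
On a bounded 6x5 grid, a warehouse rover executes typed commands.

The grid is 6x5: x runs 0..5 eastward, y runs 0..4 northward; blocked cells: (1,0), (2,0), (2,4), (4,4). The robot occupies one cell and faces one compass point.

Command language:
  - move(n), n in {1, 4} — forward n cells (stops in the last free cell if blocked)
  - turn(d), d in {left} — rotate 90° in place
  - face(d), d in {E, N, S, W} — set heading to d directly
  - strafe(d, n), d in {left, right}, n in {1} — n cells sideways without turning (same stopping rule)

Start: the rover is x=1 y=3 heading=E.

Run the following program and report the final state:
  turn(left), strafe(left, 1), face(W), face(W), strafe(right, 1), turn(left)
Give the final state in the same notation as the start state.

initial: x=1 y=3 heading=E
[1] after turn(left): x=1 y=3 heading=N
[2] after strafe(left, 1): x=0 y=3 heading=N
[3] after face(W): x=0 y=3 heading=W
[4] after face(W): x=0 y=3 heading=W
[5] after strafe(right, 1): x=0 y=4 heading=W
[6] after turn(left): x=0 y=4 heading=S

x=0 y=4 heading=S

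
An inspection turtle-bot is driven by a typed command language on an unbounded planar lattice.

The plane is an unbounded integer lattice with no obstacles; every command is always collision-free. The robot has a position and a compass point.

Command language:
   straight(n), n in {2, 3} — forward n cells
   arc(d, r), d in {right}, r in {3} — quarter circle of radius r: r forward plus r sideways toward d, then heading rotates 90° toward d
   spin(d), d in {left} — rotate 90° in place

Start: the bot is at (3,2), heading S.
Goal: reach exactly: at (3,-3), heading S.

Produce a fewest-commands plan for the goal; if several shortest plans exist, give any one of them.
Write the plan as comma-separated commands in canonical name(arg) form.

straight(2), straight(3)

initial: at (3,2), heading S
1. straight(2) → at (3,0), heading S
2. straight(3) → at (3,-3), heading S
minimal: 2 command(s), checked below 2.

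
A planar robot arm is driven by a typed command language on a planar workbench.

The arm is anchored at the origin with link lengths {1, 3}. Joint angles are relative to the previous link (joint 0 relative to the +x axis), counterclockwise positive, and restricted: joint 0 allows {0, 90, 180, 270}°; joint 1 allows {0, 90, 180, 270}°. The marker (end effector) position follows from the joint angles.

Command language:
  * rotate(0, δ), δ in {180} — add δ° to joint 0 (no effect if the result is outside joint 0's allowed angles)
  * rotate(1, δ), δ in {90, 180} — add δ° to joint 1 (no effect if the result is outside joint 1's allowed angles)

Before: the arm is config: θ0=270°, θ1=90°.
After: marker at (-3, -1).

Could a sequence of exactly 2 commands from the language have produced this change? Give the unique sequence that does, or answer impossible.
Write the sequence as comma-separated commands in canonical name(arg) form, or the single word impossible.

rotate(1, 90), rotate(1, 90)

begin: config: θ0=270°, θ1=90°
step 1 (rotate(1, 90)): config: θ0=270°, θ1=180°
step 2 (rotate(1, 90)): config: θ0=270°, θ1=270°
uniquely the one of 9 2-step routes that fits.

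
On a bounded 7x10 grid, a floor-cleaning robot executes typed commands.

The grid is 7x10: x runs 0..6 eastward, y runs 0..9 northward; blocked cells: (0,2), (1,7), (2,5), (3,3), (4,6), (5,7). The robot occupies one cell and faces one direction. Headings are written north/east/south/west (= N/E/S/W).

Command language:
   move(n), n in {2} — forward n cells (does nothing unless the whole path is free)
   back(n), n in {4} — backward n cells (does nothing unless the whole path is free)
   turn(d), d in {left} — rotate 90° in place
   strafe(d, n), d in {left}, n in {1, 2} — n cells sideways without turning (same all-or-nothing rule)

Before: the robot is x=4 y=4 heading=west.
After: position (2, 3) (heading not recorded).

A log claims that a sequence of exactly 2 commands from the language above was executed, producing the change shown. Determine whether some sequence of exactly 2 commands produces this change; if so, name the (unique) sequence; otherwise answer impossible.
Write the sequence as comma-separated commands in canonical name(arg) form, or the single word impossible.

key: running strafe(left, 1) before move(2) would end elsewhere — order is forced
begin: x=4 y=4 heading=west
step 1 (move(2)): x=2 y=4 heading=west
step 2 (strafe(left, 1)): x=2 y=3 heading=west
no other 2-command option fits: unique.

move(2), strafe(left, 1)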